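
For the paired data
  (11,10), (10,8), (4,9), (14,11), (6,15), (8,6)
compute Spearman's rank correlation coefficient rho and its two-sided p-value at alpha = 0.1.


Step 1: Rank x and y separately (midranks; no ties here).
rank(x): 11->5, 10->4, 4->1, 14->6, 6->2, 8->3
rank(y): 10->4, 8->2, 9->3, 11->5, 15->6, 6->1
Step 2: d_i = R_x(i) - R_y(i); compute d_i^2.
  (5-4)^2=1, (4-2)^2=4, (1-3)^2=4, (6-5)^2=1, (2-6)^2=16, (3-1)^2=4
sum(d^2) = 30.
Step 3: rho = 1 - 6*30 / (6*(6^2 - 1)) = 1 - 180/210 = 0.142857.
Step 4: Under H0, t = rho * sqrt((n-2)/(1-rho^2)) = 0.2887 ~ t(4).
Step 5: Two-sided p-value from the t-distribution with 4 df = 0.787172.
Step 6: alpha = 0.1. fail to reject H0.

rho = 0.1429, p = 0.787172, fail to reject H0 at alpha = 0.1.


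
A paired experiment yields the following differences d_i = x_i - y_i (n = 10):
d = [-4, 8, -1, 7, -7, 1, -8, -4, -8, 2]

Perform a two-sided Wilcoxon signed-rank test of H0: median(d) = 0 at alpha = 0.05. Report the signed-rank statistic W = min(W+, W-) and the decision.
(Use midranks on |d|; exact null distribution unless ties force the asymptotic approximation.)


Step 1: Drop any zero differences (none here) and take |d_i|.
|d| = [4, 8, 1, 7, 7, 1, 8, 4, 8, 2]
Step 2: Midrank |d_i| (ties get averaged ranks).
ranks: |4|->4.5, |8|->9, |1|->1.5, |7|->6.5, |7|->6.5, |1|->1.5, |8|->9, |4|->4.5, |8|->9, |2|->3
Step 3: Attach original signs; sum ranks with positive sign and with negative sign.
W+ = 9 + 6.5 + 1.5 + 3 = 20
W- = 4.5 + 1.5 + 6.5 + 9 + 4.5 + 9 = 35
(Check: W+ + W- = 55 should equal n(n+1)/2 = 55.)
Step 4: Test statistic W = min(W+, W-) = 20.
Step 5: Ties in |d|, so use the tie-corrected normal approximation.
        E[W] = n(n+1)/4 = 10*11/4 = 27.5.
        Tie groups: |d|=1 (t=2), |d|=4 (t=2), |d|=7 (t=2), |d|=8 (t=3); sum(t^3 - t) = 42.
        Var[W] = n(n+1)(2n+1)/24 - sum(t^3-t)/48 = 2310/24 - 42/48 = 95.375.
        z = (W - E[W]) / sqrt(Var[W]) = (20 - 27.5) / 9.7660 = -0.7680.
        Two-sided p = 2*Phi(z) = 0.442505.
Step 6: alpha = 0.05. fail to reject H0.

W+ = 20, W- = 35, W = min = 20, p = 0.442505, fail to reject H0.


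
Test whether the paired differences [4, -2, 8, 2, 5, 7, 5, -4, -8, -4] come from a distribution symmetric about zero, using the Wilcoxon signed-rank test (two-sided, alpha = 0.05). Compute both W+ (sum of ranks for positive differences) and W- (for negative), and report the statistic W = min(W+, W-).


Step 1: Drop any zero differences (none here) and take |d_i|.
|d| = [4, 2, 8, 2, 5, 7, 5, 4, 8, 4]
Step 2: Midrank |d_i| (ties get averaged ranks).
ranks: |4|->4, |2|->1.5, |8|->9.5, |2|->1.5, |5|->6.5, |7|->8, |5|->6.5, |4|->4, |8|->9.5, |4|->4
Step 3: Attach original signs; sum ranks with positive sign and with negative sign.
W+ = 4 + 9.5 + 1.5 + 6.5 + 8 + 6.5 = 36
W- = 1.5 + 4 + 9.5 + 4 = 19
(Check: W+ + W- = 55 should equal n(n+1)/2 = 55.)
Step 4: Test statistic W = min(W+, W-) = 19.
Step 5: Ties in |d|, so use the tie-corrected normal approximation.
        E[W] = n(n+1)/4 = 10*11/4 = 27.5.
        Tie groups: |d|=2 (t=2), |d|=4 (t=3), |d|=5 (t=2), |d|=8 (t=2); sum(t^3 - t) = 42.
        Var[W] = n(n+1)(2n+1)/24 - sum(t^3-t)/48 = 2310/24 - 42/48 = 95.375.
        z = (W - E[W]) / sqrt(Var[W]) = (19 - 27.5) / 9.7660 = -0.8704.
        Two-sided p = 2*Phi(z) = 0.384101.
Step 6: alpha = 0.05. fail to reject H0.

W+ = 36, W- = 19, W = min = 19, p = 0.384101, fail to reject H0.


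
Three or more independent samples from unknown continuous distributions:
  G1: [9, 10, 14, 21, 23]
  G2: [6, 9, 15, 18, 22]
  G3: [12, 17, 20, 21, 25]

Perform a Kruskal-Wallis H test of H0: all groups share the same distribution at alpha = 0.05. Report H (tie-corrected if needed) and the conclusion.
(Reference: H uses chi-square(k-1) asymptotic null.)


Step 1: Combine all N = 15 observations and assign midranks.
sorted (value, group, rank): (6,G2,1), (9,G1,2.5), (9,G2,2.5), (10,G1,4), (12,G3,5), (14,G1,6), (15,G2,7), (17,G3,8), (18,G2,9), (20,G3,10), (21,G1,11.5), (21,G3,11.5), (22,G2,13), (23,G1,14), (25,G3,15)
Step 2: Sum ranks within each group.
R_1 = 38 (n_1 = 5)
R_2 = 32.5 (n_2 = 5)
R_3 = 49.5 (n_3 = 5)
Step 3: H = 12/(N(N+1)) * sum(R_i^2/n_i) - 3(N+1)
     = 12/(15*16) * (38^2/5 + 32.5^2/5 + 49.5^2/5) - 3*16
     = 0.050000 * 990.1 - 48
     = 1.505000.
Step 4: Ties present; correction factor C = 1 - 12/(15^3 - 15) = 0.996429. Corrected H = 1.505000 / 0.996429 = 1.510394.
Step 5: Under H0, H ~ chi^2(2); p-value = 0.469918.
Step 6: alpha = 0.05. fail to reject H0.

H = 1.5104, df = 2, p = 0.469918, fail to reject H0.


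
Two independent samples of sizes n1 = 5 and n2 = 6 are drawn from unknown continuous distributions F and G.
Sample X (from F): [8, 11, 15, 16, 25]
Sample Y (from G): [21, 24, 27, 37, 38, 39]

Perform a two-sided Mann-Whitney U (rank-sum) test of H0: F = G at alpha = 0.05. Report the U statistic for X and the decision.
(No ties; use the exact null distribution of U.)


Step 1: Combine and sort all 11 observations; assign midranks.
sorted (value, group): (8,X), (11,X), (15,X), (16,X), (21,Y), (24,Y), (25,X), (27,Y), (37,Y), (38,Y), (39,Y)
ranks: 8->1, 11->2, 15->3, 16->4, 21->5, 24->6, 25->7, 27->8, 37->9, 38->10, 39->11
Step 2: Rank sum for X: R1 = 1 + 2 + 3 + 4 + 7 = 17.
Step 3: U_X = R1 - n1(n1+1)/2 = 17 - 5*6/2 = 17 - 15 = 2.
       U_Y = n1*n2 - U_X = 30 - 2 = 28.
Step 4: No ties, so the exact null distribution of U (based on enumerating the C(11,5) = 462 equally likely rank assignments) gives the two-sided p-value.
Step 5: p-value = 0.017316; compare to alpha = 0.05. reject H0.

U_X = 2, p = 0.017316, reject H0 at alpha = 0.05.


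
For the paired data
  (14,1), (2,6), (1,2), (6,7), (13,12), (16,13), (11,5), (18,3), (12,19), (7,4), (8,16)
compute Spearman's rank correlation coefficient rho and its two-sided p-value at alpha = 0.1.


Step 1: Rank x and y separately (midranks; no ties here).
rank(x): 14->9, 2->2, 1->1, 6->3, 13->8, 16->10, 11->6, 18->11, 12->7, 7->4, 8->5
rank(y): 1->1, 6->6, 2->2, 7->7, 12->8, 13->9, 5->5, 3->3, 19->11, 4->4, 16->10
Step 2: d_i = R_x(i) - R_y(i); compute d_i^2.
  (9-1)^2=64, (2-6)^2=16, (1-2)^2=1, (3-7)^2=16, (8-8)^2=0, (10-9)^2=1, (6-5)^2=1, (11-3)^2=64, (7-11)^2=16, (4-4)^2=0, (5-10)^2=25
sum(d^2) = 204.
Step 3: rho = 1 - 6*204 / (11*(11^2 - 1)) = 1 - 1224/1320 = 0.072727.
Step 4: Under H0, t = rho * sqrt((n-2)/(1-rho^2)) = 0.2188 ~ t(9).
Step 5: Two-sided p-value from the t-distribution with 9 df = 0.831716.
Step 6: alpha = 0.1. fail to reject H0.

rho = 0.0727, p = 0.831716, fail to reject H0 at alpha = 0.1.


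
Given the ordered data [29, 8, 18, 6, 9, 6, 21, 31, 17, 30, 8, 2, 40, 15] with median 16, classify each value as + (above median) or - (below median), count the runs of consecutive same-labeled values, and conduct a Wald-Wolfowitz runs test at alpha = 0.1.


Step 1: Compute median = 16; label A = above, B = below.
Labels in order: ABABBBAAAABBAB  (n_A = 7, n_B = 7)
Step 2: Count runs R = 8.
Step 3: Under H0 (random ordering), E[R] = 2*n_A*n_B/(n_A+n_B) + 1 = 2*7*7/14 + 1 = 8.0000.
        Var[R] = 2*n_A*n_B*(2*n_A*n_B - n_A - n_B) / ((n_A+n_B)^2 * (n_A+n_B-1)) = 8232/2548 = 3.2308.
        SD[R] = 1.7974.
Step 4: R = E[R], so z = 0 with no continuity correction.
Step 5: Two-sided p-value via normal approximation = 2*(1 - Phi(|z|)) = 1.000000.
Step 6: alpha = 0.1. fail to reject H0.

R = 8, z = 0.0000, p = 1.000000, fail to reject H0.


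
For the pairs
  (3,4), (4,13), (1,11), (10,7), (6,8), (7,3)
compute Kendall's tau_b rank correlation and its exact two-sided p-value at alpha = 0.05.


Step 1: Enumerate the 15 unordered pairs (i,j) with i<j and classify each by sign(x_j-x_i) * sign(y_j-y_i).
  (1,2):dx=+1,dy=+9->C; (1,3):dx=-2,dy=+7->D; (1,4):dx=+7,dy=+3->C; (1,5):dx=+3,dy=+4->C
  (1,6):dx=+4,dy=-1->D; (2,3):dx=-3,dy=-2->C; (2,4):dx=+6,dy=-6->D; (2,5):dx=+2,dy=-5->D
  (2,6):dx=+3,dy=-10->D; (3,4):dx=+9,dy=-4->D; (3,5):dx=+5,dy=-3->D; (3,6):dx=+6,dy=-8->D
  (4,5):dx=-4,dy=+1->D; (4,6):dx=-3,dy=-4->C; (5,6):dx=+1,dy=-5->D
Step 2: C = 5, D = 10, total pairs = 15.
Step 3: tau = (C - D)/(n(n-1)/2) = (5 - 10)/15 = -0.333333.
Step 4: Exact two-sided p-value (enumerate n! = 720 permutations of y under H0): p = 0.469444.
Step 5: alpha = 0.05. fail to reject H0.

tau_b = -0.3333 (C=5, D=10), p = 0.469444, fail to reject H0.


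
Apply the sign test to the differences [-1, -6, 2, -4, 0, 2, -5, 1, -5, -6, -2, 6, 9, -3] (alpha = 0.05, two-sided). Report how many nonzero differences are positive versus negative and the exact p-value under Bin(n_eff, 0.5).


Step 1: Discard zero differences. Original n = 14; n_eff = number of nonzero differences = 13.
Nonzero differences (with sign): -1, -6, +2, -4, +2, -5, +1, -5, -6, -2, +6, +9, -3
Step 2: Count signs: positive = 5, negative = 8.
Step 3: Under H0: P(positive) = 0.5, so the number of positives S ~ Bin(13, 0.5).
Step 4: Two-sided exact p-value = sum of Bin(13,0.5) probabilities at or below the observed probability = 0.581055.
Step 5: alpha = 0.05. fail to reject H0.

n_eff = 13, pos = 5, neg = 8, p = 0.581055, fail to reject H0.


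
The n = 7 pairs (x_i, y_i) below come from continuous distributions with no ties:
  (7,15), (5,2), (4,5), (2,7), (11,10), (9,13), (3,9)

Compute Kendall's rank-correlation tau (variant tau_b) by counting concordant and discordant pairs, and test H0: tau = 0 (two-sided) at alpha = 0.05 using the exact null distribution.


Step 1: Enumerate the 21 unordered pairs (i,j) with i<j and classify each by sign(x_j-x_i) * sign(y_j-y_i).
  (1,2):dx=-2,dy=-13->C; (1,3):dx=-3,dy=-10->C; (1,4):dx=-5,dy=-8->C; (1,5):dx=+4,dy=-5->D
  (1,6):dx=+2,dy=-2->D; (1,7):dx=-4,dy=-6->C; (2,3):dx=-1,dy=+3->D; (2,4):dx=-3,dy=+5->D
  (2,5):dx=+6,dy=+8->C; (2,6):dx=+4,dy=+11->C; (2,7):dx=-2,dy=+7->D; (3,4):dx=-2,dy=+2->D
  (3,5):dx=+7,dy=+5->C; (3,6):dx=+5,dy=+8->C; (3,7):dx=-1,dy=+4->D; (4,5):dx=+9,dy=+3->C
  (4,6):dx=+7,dy=+6->C; (4,7):dx=+1,dy=+2->C; (5,6):dx=-2,dy=+3->D; (5,7):dx=-8,dy=-1->C
  (6,7):dx=-6,dy=-4->C
Step 2: C = 13, D = 8, total pairs = 21.
Step 3: tau = (C - D)/(n(n-1)/2) = (13 - 8)/21 = 0.238095.
Step 4: Exact two-sided p-value (enumerate n! = 5040 permutations of y under H0): p = 0.561905.
Step 5: alpha = 0.05. fail to reject H0.

tau_b = 0.2381 (C=13, D=8), p = 0.561905, fail to reject H0.


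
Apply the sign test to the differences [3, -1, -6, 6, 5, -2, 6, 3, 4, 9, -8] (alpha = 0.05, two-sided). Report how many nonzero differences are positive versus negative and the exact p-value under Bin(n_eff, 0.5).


Step 1: Discard zero differences. Original n = 11; n_eff = number of nonzero differences = 11.
Nonzero differences (with sign): +3, -1, -6, +6, +5, -2, +6, +3, +4, +9, -8
Step 2: Count signs: positive = 7, negative = 4.
Step 3: Under H0: P(positive) = 0.5, so the number of positives S ~ Bin(11, 0.5).
Step 4: Two-sided exact p-value = sum of Bin(11,0.5) probabilities at or below the observed probability = 0.548828.
Step 5: alpha = 0.05. fail to reject H0.

n_eff = 11, pos = 7, neg = 4, p = 0.548828, fail to reject H0.


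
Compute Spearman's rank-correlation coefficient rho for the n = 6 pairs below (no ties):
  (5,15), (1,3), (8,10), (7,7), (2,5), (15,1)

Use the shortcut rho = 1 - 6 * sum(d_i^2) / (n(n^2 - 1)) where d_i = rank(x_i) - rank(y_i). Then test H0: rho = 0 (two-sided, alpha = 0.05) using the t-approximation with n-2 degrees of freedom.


Step 1: Rank x and y separately (midranks; no ties here).
rank(x): 5->3, 1->1, 8->5, 7->4, 2->2, 15->6
rank(y): 15->6, 3->2, 10->5, 7->4, 5->3, 1->1
Step 2: d_i = R_x(i) - R_y(i); compute d_i^2.
  (3-6)^2=9, (1-2)^2=1, (5-5)^2=0, (4-4)^2=0, (2-3)^2=1, (6-1)^2=25
sum(d^2) = 36.
Step 3: rho = 1 - 6*36 / (6*(6^2 - 1)) = 1 - 216/210 = -0.028571.
Step 4: Under H0, t = rho * sqrt((n-2)/(1-rho^2)) = -0.0572 ~ t(4).
Step 5: Two-sided p-value from the t-distribution with 4 df = 0.957155.
Step 6: alpha = 0.05. fail to reject H0.

rho = -0.0286, p = 0.957155, fail to reject H0 at alpha = 0.05.


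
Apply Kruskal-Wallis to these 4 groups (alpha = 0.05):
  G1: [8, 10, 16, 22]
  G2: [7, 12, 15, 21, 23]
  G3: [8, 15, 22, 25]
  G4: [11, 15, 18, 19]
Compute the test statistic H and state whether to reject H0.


Step 1: Combine all N = 17 observations and assign midranks.
sorted (value, group, rank): (7,G2,1), (8,G1,2.5), (8,G3,2.5), (10,G1,4), (11,G4,5), (12,G2,6), (15,G2,8), (15,G3,8), (15,G4,8), (16,G1,10), (18,G4,11), (19,G4,12), (21,G2,13), (22,G1,14.5), (22,G3,14.5), (23,G2,16), (25,G3,17)
Step 2: Sum ranks within each group.
R_1 = 31 (n_1 = 4)
R_2 = 44 (n_2 = 5)
R_3 = 42 (n_3 = 4)
R_4 = 36 (n_4 = 4)
Step 3: H = 12/(N(N+1)) * sum(R_i^2/n_i) - 3(N+1)
     = 12/(17*18) * (31^2/4 + 44^2/5 + 42^2/4 + 36^2/4) - 3*18
     = 0.039216 * 1392.45 - 54
     = 0.605882.
Step 4: Ties present; correction factor C = 1 - 36/(17^3 - 17) = 0.992647. Corrected H = 0.605882 / 0.992647 = 0.610370.
Step 5: Under H0, H ~ chi^2(3); p-value = 0.894054.
Step 6: alpha = 0.05. fail to reject H0.

H = 0.6104, df = 3, p = 0.894054, fail to reject H0.


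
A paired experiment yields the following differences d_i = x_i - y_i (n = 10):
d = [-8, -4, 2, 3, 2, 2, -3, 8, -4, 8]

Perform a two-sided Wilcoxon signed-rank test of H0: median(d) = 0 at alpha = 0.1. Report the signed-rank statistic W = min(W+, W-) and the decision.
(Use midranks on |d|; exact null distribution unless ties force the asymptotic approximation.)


Step 1: Drop any zero differences (none here) and take |d_i|.
|d| = [8, 4, 2, 3, 2, 2, 3, 8, 4, 8]
Step 2: Midrank |d_i| (ties get averaged ranks).
ranks: |8|->9, |4|->6.5, |2|->2, |3|->4.5, |2|->2, |2|->2, |3|->4.5, |8|->9, |4|->6.5, |8|->9
Step 3: Attach original signs; sum ranks with positive sign and with negative sign.
W+ = 2 + 4.5 + 2 + 2 + 9 + 9 = 28.5
W- = 9 + 6.5 + 4.5 + 6.5 = 26.5
(Check: W+ + W- = 55 should equal n(n+1)/2 = 55.)
Step 4: Test statistic W = min(W+, W-) = 26.5.
Step 5: Ties in |d|, so use the tie-corrected normal approximation.
        E[W] = n(n+1)/4 = 10*11/4 = 27.5.
        Tie groups: |d|=2 (t=3), |d|=3 (t=2), |d|=4 (t=2), |d|=8 (t=3); sum(t^3 - t) = 60.
        Var[W] = n(n+1)(2n+1)/24 - sum(t^3-t)/48 = 2310/24 - 60/48 = 95.
        z = (W - E[W]) / sqrt(Var[W]) = (26.5 - 27.5) / 9.7468 = -0.1026.
        Two-sided p = 2*Phi(z) = 0.918282.
Step 6: alpha = 0.1. fail to reject H0.

W+ = 28.5, W- = 26.5, W = min = 26.5, p = 0.918282, fail to reject H0.


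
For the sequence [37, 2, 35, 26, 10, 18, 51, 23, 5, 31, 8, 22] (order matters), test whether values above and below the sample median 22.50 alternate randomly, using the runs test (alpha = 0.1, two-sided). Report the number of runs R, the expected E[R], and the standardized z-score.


Step 1: Compute median = 22.50; label A = above, B = below.
Labels in order: ABAABBAABABB  (n_A = 6, n_B = 6)
Step 2: Count runs R = 8.
Step 3: Under H0 (random ordering), E[R] = 2*n_A*n_B/(n_A+n_B) + 1 = 2*6*6/12 + 1 = 7.0000.
        Var[R] = 2*n_A*n_B*(2*n_A*n_B - n_A - n_B) / ((n_A+n_B)^2 * (n_A+n_B-1)) = 4320/1584 = 2.7273.
        SD[R] = 1.6514.
Step 4: Continuity-corrected z = (R - 0.5 - E[R]) / SD[R] = (8 - 0.5 - 7.0000) / 1.6514 = 0.3028.
Step 5: Two-sided p-value via normal approximation = 2*(1 - Phi(|z|)) = 0.762069.
Step 6: alpha = 0.1. fail to reject H0.

R = 8, z = 0.3028, p = 0.762069, fail to reject H0.


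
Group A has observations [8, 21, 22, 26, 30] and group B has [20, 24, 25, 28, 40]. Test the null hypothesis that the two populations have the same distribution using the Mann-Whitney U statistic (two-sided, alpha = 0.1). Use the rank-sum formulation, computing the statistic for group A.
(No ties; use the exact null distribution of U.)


Step 1: Combine and sort all 10 observations; assign midranks.
sorted (value, group): (8,X), (20,Y), (21,X), (22,X), (24,Y), (25,Y), (26,X), (28,Y), (30,X), (40,Y)
ranks: 8->1, 20->2, 21->3, 22->4, 24->5, 25->6, 26->7, 28->8, 30->9, 40->10
Step 2: Rank sum for X: R1 = 1 + 3 + 4 + 7 + 9 = 24.
Step 3: U_X = R1 - n1(n1+1)/2 = 24 - 5*6/2 = 24 - 15 = 9.
       U_Y = n1*n2 - U_X = 25 - 9 = 16.
Step 4: No ties, so the exact null distribution of U (based on enumerating the C(10,5) = 252 equally likely rank assignments) gives the two-sided p-value.
Step 5: p-value = 0.547619; compare to alpha = 0.1. fail to reject H0.

U_X = 9, p = 0.547619, fail to reject H0 at alpha = 0.1.


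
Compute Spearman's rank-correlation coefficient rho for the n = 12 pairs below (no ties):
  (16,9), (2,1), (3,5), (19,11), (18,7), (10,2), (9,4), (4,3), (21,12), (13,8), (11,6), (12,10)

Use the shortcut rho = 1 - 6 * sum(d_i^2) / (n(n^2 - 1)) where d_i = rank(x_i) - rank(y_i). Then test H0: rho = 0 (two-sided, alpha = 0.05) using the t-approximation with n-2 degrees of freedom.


Step 1: Rank x and y separately (midranks; no ties here).
rank(x): 16->9, 2->1, 3->2, 19->11, 18->10, 10->5, 9->4, 4->3, 21->12, 13->8, 11->6, 12->7
rank(y): 9->9, 1->1, 5->5, 11->11, 7->7, 2->2, 4->4, 3->3, 12->12, 8->8, 6->6, 10->10
Step 2: d_i = R_x(i) - R_y(i); compute d_i^2.
  (9-9)^2=0, (1-1)^2=0, (2-5)^2=9, (11-11)^2=0, (10-7)^2=9, (5-2)^2=9, (4-4)^2=0, (3-3)^2=0, (12-12)^2=0, (8-8)^2=0, (6-6)^2=0, (7-10)^2=9
sum(d^2) = 36.
Step 3: rho = 1 - 6*36 / (12*(12^2 - 1)) = 1 - 216/1716 = 0.874126.
Step 4: Under H0, t = rho * sqrt((n-2)/(1-rho^2)) = 5.6912 ~ t(10).
Step 5: Two-sided p-value from the t-distribution with 10 df = 0.000201.
Step 6: alpha = 0.05. reject H0.

rho = 0.8741, p = 0.000201, reject H0 at alpha = 0.05.


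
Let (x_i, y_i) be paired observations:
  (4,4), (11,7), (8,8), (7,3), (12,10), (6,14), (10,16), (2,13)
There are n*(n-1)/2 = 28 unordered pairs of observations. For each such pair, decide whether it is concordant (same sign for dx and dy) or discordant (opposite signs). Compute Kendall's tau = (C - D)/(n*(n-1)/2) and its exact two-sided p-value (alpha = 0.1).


Step 1: Enumerate the 28 unordered pairs (i,j) with i<j and classify each by sign(x_j-x_i) * sign(y_j-y_i).
  (1,2):dx=+7,dy=+3->C; (1,3):dx=+4,dy=+4->C; (1,4):dx=+3,dy=-1->D; (1,5):dx=+8,dy=+6->C
  (1,6):dx=+2,dy=+10->C; (1,7):dx=+6,dy=+12->C; (1,8):dx=-2,dy=+9->D; (2,3):dx=-3,dy=+1->D
  (2,4):dx=-4,dy=-4->C; (2,5):dx=+1,dy=+3->C; (2,6):dx=-5,dy=+7->D; (2,7):dx=-1,dy=+9->D
  (2,8):dx=-9,dy=+6->D; (3,4):dx=-1,dy=-5->C; (3,5):dx=+4,dy=+2->C; (3,6):dx=-2,dy=+6->D
  (3,7):dx=+2,dy=+8->C; (3,8):dx=-6,dy=+5->D; (4,5):dx=+5,dy=+7->C; (4,6):dx=-1,dy=+11->D
  (4,7):dx=+3,dy=+13->C; (4,8):dx=-5,dy=+10->D; (5,6):dx=-6,dy=+4->D; (5,7):dx=-2,dy=+6->D
  (5,8):dx=-10,dy=+3->D; (6,7):dx=+4,dy=+2->C; (6,8):dx=-4,dy=-1->C; (7,8):dx=-8,dy=-3->C
Step 2: C = 15, D = 13, total pairs = 28.
Step 3: tau = (C - D)/(n(n-1)/2) = (15 - 13)/28 = 0.071429.
Step 4: Exact two-sided p-value (enumerate n! = 40320 permutations of y under H0): p = 0.904861.
Step 5: alpha = 0.1. fail to reject H0.

tau_b = 0.0714 (C=15, D=13), p = 0.904861, fail to reject H0.


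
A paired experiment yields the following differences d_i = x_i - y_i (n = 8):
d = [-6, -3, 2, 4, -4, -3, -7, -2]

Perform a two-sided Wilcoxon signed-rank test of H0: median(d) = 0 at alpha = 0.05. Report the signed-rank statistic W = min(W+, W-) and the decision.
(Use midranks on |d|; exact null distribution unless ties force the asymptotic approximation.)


Step 1: Drop any zero differences (none here) and take |d_i|.
|d| = [6, 3, 2, 4, 4, 3, 7, 2]
Step 2: Midrank |d_i| (ties get averaged ranks).
ranks: |6|->7, |3|->3.5, |2|->1.5, |4|->5.5, |4|->5.5, |3|->3.5, |7|->8, |2|->1.5
Step 3: Attach original signs; sum ranks with positive sign and with negative sign.
W+ = 1.5 + 5.5 = 7
W- = 7 + 3.5 + 5.5 + 3.5 + 8 + 1.5 = 29
(Check: W+ + W- = 36 should equal n(n+1)/2 = 36.)
Step 4: Test statistic W = min(W+, W-) = 7.
Step 5: Ties in |d|, so use the tie-corrected normal approximation.
        E[W] = n(n+1)/4 = 8*9/4 = 18.
        Tie groups: |d|=2 (t=2), |d|=3 (t=2), |d|=4 (t=2); sum(t^3 - t) = 18.
        Var[W] = n(n+1)(2n+1)/24 - sum(t^3-t)/48 = 1224/24 - 18/48 = 50.625.
        z = (W - E[W]) / sqrt(Var[W]) = (7 - 18) / 7.1151 = -1.5460.
        Two-sided p = 2*Phi(z) = 0.122104.
Step 6: alpha = 0.05. fail to reject H0.

W+ = 7, W- = 29, W = min = 7, p = 0.122104, fail to reject H0.


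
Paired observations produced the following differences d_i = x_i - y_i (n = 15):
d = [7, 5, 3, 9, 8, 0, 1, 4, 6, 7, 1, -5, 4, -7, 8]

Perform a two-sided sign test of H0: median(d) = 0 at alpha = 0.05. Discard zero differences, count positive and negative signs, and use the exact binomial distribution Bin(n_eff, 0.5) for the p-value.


Step 1: Discard zero differences. Original n = 15; n_eff = number of nonzero differences = 14.
Nonzero differences (with sign): +7, +5, +3, +9, +8, +1, +4, +6, +7, +1, -5, +4, -7, +8
Step 2: Count signs: positive = 12, negative = 2.
Step 3: Under H0: P(positive) = 0.5, so the number of positives S ~ Bin(14, 0.5).
Step 4: Two-sided exact p-value = sum of Bin(14,0.5) probabilities at or below the observed probability = 0.012939.
Step 5: alpha = 0.05. reject H0.

n_eff = 14, pos = 12, neg = 2, p = 0.012939, reject H0.


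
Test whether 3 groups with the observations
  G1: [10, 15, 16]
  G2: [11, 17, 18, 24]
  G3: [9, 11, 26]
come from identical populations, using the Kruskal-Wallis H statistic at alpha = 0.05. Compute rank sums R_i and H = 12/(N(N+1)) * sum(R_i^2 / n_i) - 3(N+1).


Step 1: Combine all N = 10 observations and assign midranks.
sorted (value, group, rank): (9,G3,1), (10,G1,2), (11,G2,3.5), (11,G3,3.5), (15,G1,5), (16,G1,6), (17,G2,7), (18,G2,8), (24,G2,9), (26,G3,10)
Step 2: Sum ranks within each group.
R_1 = 13 (n_1 = 3)
R_2 = 27.5 (n_2 = 4)
R_3 = 14.5 (n_3 = 3)
Step 3: H = 12/(N(N+1)) * sum(R_i^2/n_i) - 3(N+1)
     = 12/(10*11) * (13^2/3 + 27.5^2/4 + 14.5^2/3) - 3*11
     = 0.109091 * 315.479 - 33
     = 1.415909.
Step 4: Ties present; correction factor C = 1 - 6/(10^3 - 10) = 0.993939. Corrected H = 1.415909 / 0.993939 = 1.424543.
Step 5: Under H0, H ~ chi^2(2); p-value = 0.490529.
Step 6: alpha = 0.05. fail to reject H0.

H = 1.4245, df = 2, p = 0.490529, fail to reject H0.


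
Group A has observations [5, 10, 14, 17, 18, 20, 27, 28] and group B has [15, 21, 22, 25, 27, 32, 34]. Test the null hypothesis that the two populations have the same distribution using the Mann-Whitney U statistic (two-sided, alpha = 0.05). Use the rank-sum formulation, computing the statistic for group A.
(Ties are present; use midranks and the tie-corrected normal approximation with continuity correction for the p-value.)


Step 1: Combine and sort all 15 observations; assign midranks.
sorted (value, group): (5,X), (10,X), (14,X), (15,Y), (17,X), (18,X), (20,X), (21,Y), (22,Y), (25,Y), (27,X), (27,Y), (28,X), (32,Y), (34,Y)
ranks: 5->1, 10->2, 14->3, 15->4, 17->5, 18->6, 20->7, 21->8, 22->9, 25->10, 27->11.5, 27->11.5, 28->13, 32->14, 34->15
Step 2: Rank sum for X: R1 = 1 + 2 + 3 + 5 + 6 + 7 + 11.5 + 13 = 48.5.
Step 3: U_X = R1 - n1(n1+1)/2 = 48.5 - 8*9/2 = 48.5 - 36 = 12.5.
       U_Y = n1*n2 - U_X = 56 - 12.5 = 43.5.
Step 4: Ties are present, so use the tie-corrected normal approximation (with continuity correction) for the p-value.
Step 5: p-value = 0.082305; compare to alpha = 0.05. fail to reject H0.

U_X = 12.5, p = 0.082305, fail to reject H0 at alpha = 0.05.


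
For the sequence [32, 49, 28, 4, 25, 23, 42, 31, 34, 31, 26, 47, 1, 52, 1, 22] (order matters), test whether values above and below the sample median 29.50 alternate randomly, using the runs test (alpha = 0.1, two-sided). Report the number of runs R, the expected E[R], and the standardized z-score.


Step 1: Compute median = 29.50; label A = above, B = below.
Labels in order: AABBBBAAAABABABB  (n_A = 8, n_B = 8)
Step 2: Count runs R = 8.
Step 3: Under H0 (random ordering), E[R] = 2*n_A*n_B/(n_A+n_B) + 1 = 2*8*8/16 + 1 = 9.0000.
        Var[R] = 2*n_A*n_B*(2*n_A*n_B - n_A - n_B) / ((n_A+n_B)^2 * (n_A+n_B-1)) = 14336/3840 = 3.7333.
        SD[R] = 1.9322.
Step 4: Continuity-corrected z = (R + 0.5 - E[R]) / SD[R] = (8 + 0.5 - 9.0000) / 1.9322 = -0.2588.
Step 5: Two-sided p-value via normal approximation = 2*(1 - Phi(|z|)) = 0.795809.
Step 6: alpha = 0.1. fail to reject H0.

R = 8, z = -0.2588, p = 0.795809, fail to reject H0.


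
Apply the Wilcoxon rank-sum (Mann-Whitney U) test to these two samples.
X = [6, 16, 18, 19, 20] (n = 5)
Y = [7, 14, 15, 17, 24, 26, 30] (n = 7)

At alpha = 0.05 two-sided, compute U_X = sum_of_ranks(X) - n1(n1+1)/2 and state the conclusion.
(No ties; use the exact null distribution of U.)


Step 1: Combine and sort all 12 observations; assign midranks.
sorted (value, group): (6,X), (7,Y), (14,Y), (15,Y), (16,X), (17,Y), (18,X), (19,X), (20,X), (24,Y), (26,Y), (30,Y)
ranks: 6->1, 7->2, 14->3, 15->4, 16->5, 17->6, 18->7, 19->8, 20->9, 24->10, 26->11, 30->12
Step 2: Rank sum for X: R1 = 1 + 5 + 7 + 8 + 9 = 30.
Step 3: U_X = R1 - n1(n1+1)/2 = 30 - 5*6/2 = 30 - 15 = 15.
       U_Y = n1*n2 - U_X = 35 - 15 = 20.
Step 4: No ties, so the exact null distribution of U (based on enumerating the C(12,5) = 792 equally likely rank assignments) gives the two-sided p-value.
Step 5: p-value = 0.755051; compare to alpha = 0.05. fail to reject H0.

U_X = 15, p = 0.755051, fail to reject H0 at alpha = 0.05.


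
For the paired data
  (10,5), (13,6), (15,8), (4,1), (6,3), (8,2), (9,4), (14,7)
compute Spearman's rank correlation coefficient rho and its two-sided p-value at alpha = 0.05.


Step 1: Rank x and y separately (midranks; no ties here).
rank(x): 10->5, 13->6, 15->8, 4->1, 6->2, 8->3, 9->4, 14->7
rank(y): 5->5, 6->6, 8->8, 1->1, 3->3, 2->2, 4->4, 7->7
Step 2: d_i = R_x(i) - R_y(i); compute d_i^2.
  (5-5)^2=0, (6-6)^2=0, (8-8)^2=0, (1-1)^2=0, (2-3)^2=1, (3-2)^2=1, (4-4)^2=0, (7-7)^2=0
sum(d^2) = 2.
Step 3: rho = 1 - 6*2 / (8*(8^2 - 1)) = 1 - 12/504 = 0.976190.
Step 4: Under H0, t = rho * sqrt((n-2)/(1-rho^2)) = 11.0235 ~ t(6).
Step 5: Two-sided p-value from the t-distribution with 6 df = 0.000033.
Step 6: alpha = 0.05. reject H0.

rho = 0.9762, p = 0.000033, reject H0 at alpha = 0.05.


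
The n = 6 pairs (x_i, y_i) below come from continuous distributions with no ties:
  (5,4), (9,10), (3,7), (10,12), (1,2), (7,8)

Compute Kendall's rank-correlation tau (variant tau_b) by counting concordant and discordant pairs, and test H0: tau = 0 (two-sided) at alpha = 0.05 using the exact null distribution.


Step 1: Enumerate the 15 unordered pairs (i,j) with i<j and classify each by sign(x_j-x_i) * sign(y_j-y_i).
  (1,2):dx=+4,dy=+6->C; (1,3):dx=-2,dy=+3->D; (1,4):dx=+5,dy=+8->C; (1,5):dx=-4,dy=-2->C
  (1,6):dx=+2,dy=+4->C; (2,3):dx=-6,dy=-3->C; (2,4):dx=+1,dy=+2->C; (2,5):dx=-8,dy=-8->C
  (2,6):dx=-2,dy=-2->C; (3,4):dx=+7,dy=+5->C; (3,5):dx=-2,dy=-5->C; (3,6):dx=+4,dy=+1->C
  (4,5):dx=-9,dy=-10->C; (4,6):dx=-3,dy=-4->C; (5,6):dx=+6,dy=+6->C
Step 2: C = 14, D = 1, total pairs = 15.
Step 3: tau = (C - D)/(n(n-1)/2) = (14 - 1)/15 = 0.866667.
Step 4: Exact two-sided p-value (enumerate n! = 720 permutations of y under H0): p = 0.016667.
Step 5: alpha = 0.05. reject H0.

tau_b = 0.8667 (C=14, D=1), p = 0.016667, reject H0.


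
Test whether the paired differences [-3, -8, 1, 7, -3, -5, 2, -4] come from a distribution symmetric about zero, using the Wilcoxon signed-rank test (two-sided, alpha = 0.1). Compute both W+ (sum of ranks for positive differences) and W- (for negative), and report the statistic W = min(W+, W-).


Step 1: Drop any zero differences (none here) and take |d_i|.
|d| = [3, 8, 1, 7, 3, 5, 2, 4]
Step 2: Midrank |d_i| (ties get averaged ranks).
ranks: |3|->3.5, |8|->8, |1|->1, |7|->7, |3|->3.5, |5|->6, |2|->2, |4|->5
Step 3: Attach original signs; sum ranks with positive sign and with negative sign.
W+ = 1 + 7 + 2 = 10
W- = 3.5 + 8 + 3.5 + 6 + 5 = 26
(Check: W+ + W- = 36 should equal n(n+1)/2 = 36.)
Step 4: Test statistic W = min(W+, W-) = 10.
Step 5: Ties in |d|, so use the tie-corrected normal approximation.
        E[W] = n(n+1)/4 = 8*9/4 = 18.
        Tie groups: |d|=3 (t=2); sum(t^3 - t) = 6.
        Var[W] = n(n+1)(2n+1)/24 - sum(t^3-t)/48 = 1224/24 - 6/48 = 50.875.
        z = (W - E[W]) / sqrt(Var[W]) = (10 - 18) / 7.1327 = -1.1216.
        Two-sided p = 2*Phi(z) = 0.262033.
Step 6: alpha = 0.1. fail to reject H0.

W+ = 10, W- = 26, W = min = 10, p = 0.262033, fail to reject H0.


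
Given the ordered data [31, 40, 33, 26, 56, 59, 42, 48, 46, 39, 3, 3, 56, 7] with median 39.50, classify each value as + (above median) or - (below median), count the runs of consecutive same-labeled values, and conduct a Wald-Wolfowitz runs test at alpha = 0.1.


Step 1: Compute median = 39.50; label A = above, B = below.
Labels in order: BABBAAAAABBBAB  (n_A = 7, n_B = 7)
Step 2: Count runs R = 7.
Step 3: Under H0 (random ordering), E[R] = 2*n_A*n_B/(n_A+n_B) + 1 = 2*7*7/14 + 1 = 8.0000.
        Var[R] = 2*n_A*n_B*(2*n_A*n_B - n_A - n_B) / ((n_A+n_B)^2 * (n_A+n_B-1)) = 8232/2548 = 3.2308.
        SD[R] = 1.7974.
Step 4: Continuity-corrected z = (R + 0.5 - E[R]) / SD[R] = (7 + 0.5 - 8.0000) / 1.7974 = -0.2782.
Step 5: Two-sided p-value via normal approximation = 2*(1 - Phi(|z|)) = 0.780879.
Step 6: alpha = 0.1. fail to reject H0.

R = 7, z = -0.2782, p = 0.780879, fail to reject H0.


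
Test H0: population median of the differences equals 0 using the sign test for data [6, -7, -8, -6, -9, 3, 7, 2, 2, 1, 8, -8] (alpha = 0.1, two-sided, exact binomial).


Step 1: Discard zero differences. Original n = 12; n_eff = number of nonzero differences = 12.
Nonzero differences (with sign): +6, -7, -8, -6, -9, +3, +7, +2, +2, +1, +8, -8
Step 2: Count signs: positive = 7, negative = 5.
Step 3: Under H0: P(positive) = 0.5, so the number of positives S ~ Bin(12, 0.5).
Step 4: Two-sided exact p-value = sum of Bin(12,0.5) probabilities at or below the observed probability = 0.774414.
Step 5: alpha = 0.1. fail to reject H0.

n_eff = 12, pos = 7, neg = 5, p = 0.774414, fail to reject H0.


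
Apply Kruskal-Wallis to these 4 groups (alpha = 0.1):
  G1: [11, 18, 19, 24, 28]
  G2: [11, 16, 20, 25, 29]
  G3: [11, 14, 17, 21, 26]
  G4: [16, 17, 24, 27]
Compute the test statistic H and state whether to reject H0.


Step 1: Combine all N = 19 observations and assign midranks.
sorted (value, group, rank): (11,G1,2), (11,G2,2), (11,G3,2), (14,G3,4), (16,G2,5.5), (16,G4,5.5), (17,G3,7.5), (17,G4,7.5), (18,G1,9), (19,G1,10), (20,G2,11), (21,G3,12), (24,G1,13.5), (24,G4,13.5), (25,G2,15), (26,G3,16), (27,G4,17), (28,G1,18), (29,G2,19)
Step 2: Sum ranks within each group.
R_1 = 52.5 (n_1 = 5)
R_2 = 52.5 (n_2 = 5)
R_3 = 41.5 (n_3 = 5)
R_4 = 43.5 (n_4 = 4)
Step 3: H = 12/(N(N+1)) * sum(R_i^2/n_i) - 3(N+1)
     = 12/(19*20) * (52.5^2/5 + 52.5^2/5 + 41.5^2/5 + 43.5^2/4) - 3*20
     = 0.031579 * 1920.01 - 60
     = 0.631974.
Step 4: Ties present; correction factor C = 1 - 42/(19^3 - 19) = 0.993860. Corrected H = 0.631974 / 0.993860 = 0.635878.
Step 5: Under H0, H ~ chi^2(3); p-value = 0.888172.
Step 6: alpha = 0.1. fail to reject H0.

H = 0.6359, df = 3, p = 0.888172, fail to reject H0.


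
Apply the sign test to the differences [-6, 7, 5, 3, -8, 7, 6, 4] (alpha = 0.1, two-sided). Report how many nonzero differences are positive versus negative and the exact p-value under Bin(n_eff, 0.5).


Step 1: Discard zero differences. Original n = 8; n_eff = number of nonzero differences = 8.
Nonzero differences (with sign): -6, +7, +5, +3, -8, +7, +6, +4
Step 2: Count signs: positive = 6, negative = 2.
Step 3: Under H0: P(positive) = 0.5, so the number of positives S ~ Bin(8, 0.5).
Step 4: Two-sided exact p-value = sum of Bin(8,0.5) probabilities at or below the observed probability = 0.289062.
Step 5: alpha = 0.1. fail to reject H0.

n_eff = 8, pos = 6, neg = 2, p = 0.289062, fail to reject H0.


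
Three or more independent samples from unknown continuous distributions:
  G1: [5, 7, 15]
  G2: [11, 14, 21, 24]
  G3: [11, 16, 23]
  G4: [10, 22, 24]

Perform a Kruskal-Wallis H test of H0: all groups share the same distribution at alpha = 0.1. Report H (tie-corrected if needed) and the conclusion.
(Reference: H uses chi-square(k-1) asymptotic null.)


Step 1: Combine all N = 13 observations and assign midranks.
sorted (value, group, rank): (5,G1,1), (7,G1,2), (10,G4,3), (11,G2,4.5), (11,G3,4.5), (14,G2,6), (15,G1,7), (16,G3,8), (21,G2,9), (22,G4,10), (23,G3,11), (24,G2,12.5), (24,G4,12.5)
Step 2: Sum ranks within each group.
R_1 = 10 (n_1 = 3)
R_2 = 32 (n_2 = 4)
R_3 = 23.5 (n_3 = 3)
R_4 = 25.5 (n_4 = 3)
Step 3: H = 12/(N(N+1)) * sum(R_i^2/n_i) - 3(N+1)
     = 12/(13*14) * (10^2/3 + 32^2/4 + 23.5^2/3 + 25.5^2/3) - 3*14
     = 0.065934 * 690.167 - 42
     = 3.505495.
Step 4: Ties present; correction factor C = 1 - 12/(13^3 - 13) = 0.994505. Corrected H = 3.505495 / 0.994505 = 3.524862.
Step 5: Under H0, H ~ chi^2(3); p-value = 0.317552.
Step 6: alpha = 0.1. fail to reject H0.

H = 3.5249, df = 3, p = 0.317552, fail to reject H0.


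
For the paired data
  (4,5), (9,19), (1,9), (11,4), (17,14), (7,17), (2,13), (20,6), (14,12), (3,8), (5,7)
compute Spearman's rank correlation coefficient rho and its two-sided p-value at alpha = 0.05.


Step 1: Rank x and y separately (midranks; no ties here).
rank(x): 4->4, 9->7, 1->1, 11->8, 17->10, 7->6, 2->2, 20->11, 14->9, 3->3, 5->5
rank(y): 5->2, 19->11, 9->6, 4->1, 14->9, 17->10, 13->8, 6->3, 12->7, 8->5, 7->4
Step 2: d_i = R_x(i) - R_y(i); compute d_i^2.
  (4-2)^2=4, (7-11)^2=16, (1-6)^2=25, (8-1)^2=49, (10-9)^2=1, (6-10)^2=16, (2-8)^2=36, (11-3)^2=64, (9-7)^2=4, (3-5)^2=4, (5-4)^2=1
sum(d^2) = 220.
Step 3: rho = 1 - 6*220 / (11*(11^2 - 1)) = 1 - 1320/1320 = 0.000000.
Step 4: Under H0, t = rho * sqrt((n-2)/(1-rho^2)) = 0.0000 ~ t(9).
Step 5: Two-sided p-value from the t-distribution with 9 df = 1.000000.
Step 6: alpha = 0.05. fail to reject H0.

rho = 0.0000, p = 1.000000, fail to reject H0 at alpha = 0.05.


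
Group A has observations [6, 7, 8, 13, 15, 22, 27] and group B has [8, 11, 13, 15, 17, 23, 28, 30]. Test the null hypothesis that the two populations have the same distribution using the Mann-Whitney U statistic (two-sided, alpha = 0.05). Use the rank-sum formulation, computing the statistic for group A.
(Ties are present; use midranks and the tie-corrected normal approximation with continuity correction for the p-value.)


Step 1: Combine and sort all 15 observations; assign midranks.
sorted (value, group): (6,X), (7,X), (8,X), (8,Y), (11,Y), (13,X), (13,Y), (15,X), (15,Y), (17,Y), (22,X), (23,Y), (27,X), (28,Y), (30,Y)
ranks: 6->1, 7->2, 8->3.5, 8->3.5, 11->5, 13->6.5, 13->6.5, 15->8.5, 15->8.5, 17->10, 22->11, 23->12, 27->13, 28->14, 30->15
Step 2: Rank sum for X: R1 = 1 + 2 + 3.5 + 6.5 + 8.5 + 11 + 13 = 45.5.
Step 3: U_X = R1 - n1(n1+1)/2 = 45.5 - 7*8/2 = 45.5 - 28 = 17.5.
       U_Y = n1*n2 - U_X = 56 - 17.5 = 38.5.
Step 4: Ties are present, so use the tie-corrected normal approximation (with continuity correction) for the p-value.
Step 5: p-value = 0.245891; compare to alpha = 0.05. fail to reject H0.

U_X = 17.5, p = 0.245891, fail to reject H0 at alpha = 0.05.


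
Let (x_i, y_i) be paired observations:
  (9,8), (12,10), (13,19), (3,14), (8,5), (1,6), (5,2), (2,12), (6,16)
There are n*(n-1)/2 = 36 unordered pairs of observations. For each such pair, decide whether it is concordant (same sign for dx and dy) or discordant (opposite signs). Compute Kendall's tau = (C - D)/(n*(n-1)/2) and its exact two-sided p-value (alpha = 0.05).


Step 1: Enumerate the 36 unordered pairs (i,j) with i<j and classify each by sign(x_j-x_i) * sign(y_j-y_i).
  (1,2):dx=+3,dy=+2->C; (1,3):dx=+4,dy=+11->C; (1,4):dx=-6,dy=+6->D; (1,5):dx=-1,dy=-3->C
  (1,6):dx=-8,dy=-2->C; (1,7):dx=-4,dy=-6->C; (1,8):dx=-7,dy=+4->D; (1,9):dx=-3,dy=+8->D
  (2,3):dx=+1,dy=+9->C; (2,4):dx=-9,dy=+4->D; (2,5):dx=-4,dy=-5->C; (2,6):dx=-11,dy=-4->C
  (2,7):dx=-7,dy=-8->C; (2,8):dx=-10,dy=+2->D; (2,9):dx=-6,dy=+6->D; (3,4):dx=-10,dy=-5->C
  (3,5):dx=-5,dy=-14->C; (3,6):dx=-12,dy=-13->C; (3,7):dx=-8,dy=-17->C; (3,8):dx=-11,dy=-7->C
  (3,9):dx=-7,dy=-3->C; (4,5):dx=+5,dy=-9->D; (4,6):dx=-2,dy=-8->C; (4,7):dx=+2,dy=-12->D
  (4,8):dx=-1,dy=-2->C; (4,9):dx=+3,dy=+2->C; (5,6):dx=-7,dy=+1->D; (5,7):dx=-3,dy=-3->C
  (5,8):dx=-6,dy=+7->D; (5,9):dx=-2,dy=+11->D; (6,7):dx=+4,dy=-4->D; (6,8):dx=+1,dy=+6->C
  (6,9):dx=+5,dy=+10->C; (7,8):dx=-3,dy=+10->D; (7,9):dx=+1,dy=+14->C; (8,9):dx=+4,dy=+4->C
Step 2: C = 23, D = 13, total pairs = 36.
Step 3: tau = (C - D)/(n(n-1)/2) = (23 - 13)/36 = 0.277778.
Step 4: Exact two-sided p-value (enumerate n! = 362880 permutations of y under H0): p = 0.358488.
Step 5: alpha = 0.05. fail to reject H0.

tau_b = 0.2778 (C=23, D=13), p = 0.358488, fail to reject H0.


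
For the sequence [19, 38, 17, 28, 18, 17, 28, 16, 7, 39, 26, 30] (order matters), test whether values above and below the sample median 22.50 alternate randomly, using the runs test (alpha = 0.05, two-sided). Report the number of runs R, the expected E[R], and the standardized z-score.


Step 1: Compute median = 22.50; label A = above, B = below.
Labels in order: BABABBABBAAA  (n_A = 6, n_B = 6)
Step 2: Count runs R = 8.
Step 3: Under H0 (random ordering), E[R] = 2*n_A*n_B/(n_A+n_B) + 1 = 2*6*6/12 + 1 = 7.0000.
        Var[R] = 2*n_A*n_B*(2*n_A*n_B - n_A - n_B) / ((n_A+n_B)^2 * (n_A+n_B-1)) = 4320/1584 = 2.7273.
        SD[R] = 1.6514.
Step 4: Continuity-corrected z = (R - 0.5 - E[R]) / SD[R] = (8 - 0.5 - 7.0000) / 1.6514 = 0.3028.
Step 5: Two-sided p-value via normal approximation = 2*(1 - Phi(|z|)) = 0.762069.
Step 6: alpha = 0.05. fail to reject H0.

R = 8, z = 0.3028, p = 0.762069, fail to reject H0.


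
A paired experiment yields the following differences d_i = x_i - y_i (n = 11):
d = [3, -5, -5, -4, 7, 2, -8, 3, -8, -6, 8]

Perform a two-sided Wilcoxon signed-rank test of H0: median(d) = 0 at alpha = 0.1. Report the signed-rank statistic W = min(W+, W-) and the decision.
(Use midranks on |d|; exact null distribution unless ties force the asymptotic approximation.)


Step 1: Drop any zero differences (none here) and take |d_i|.
|d| = [3, 5, 5, 4, 7, 2, 8, 3, 8, 6, 8]
Step 2: Midrank |d_i| (ties get averaged ranks).
ranks: |3|->2.5, |5|->5.5, |5|->5.5, |4|->4, |7|->8, |2|->1, |8|->10, |3|->2.5, |8|->10, |6|->7, |8|->10
Step 3: Attach original signs; sum ranks with positive sign and with negative sign.
W+ = 2.5 + 8 + 1 + 2.5 + 10 = 24
W- = 5.5 + 5.5 + 4 + 10 + 10 + 7 = 42
(Check: W+ + W- = 66 should equal n(n+1)/2 = 66.)
Step 4: Test statistic W = min(W+, W-) = 24.
Step 5: Ties in |d|, so use the tie-corrected normal approximation.
        E[W] = n(n+1)/4 = 11*12/4 = 33.
        Tie groups: |d|=3 (t=2), |d|=5 (t=2), |d|=8 (t=3); sum(t^3 - t) = 36.
        Var[W] = n(n+1)(2n+1)/24 - sum(t^3-t)/48 = 3036/24 - 36/48 = 125.75.
        z = (W - E[W]) / sqrt(Var[W]) = (24 - 33) / 11.2138 = -0.8026.
        Two-sided p = 2*Phi(z) = 0.422217.
Step 6: alpha = 0.1. fail to reject H0.

W+ = 24, W- = 42, W = min = 24, p = 0.422217, fail to reject H0.


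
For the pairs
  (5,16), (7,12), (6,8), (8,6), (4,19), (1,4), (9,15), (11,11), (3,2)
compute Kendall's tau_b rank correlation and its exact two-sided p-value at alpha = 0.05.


Step 1: Enumerate the 36 unordered pairs (i,j) with i<j and classify each by sign(x_j-x_i) * sign(y_j-y_i).
  (1,2):dx=+2,dy=-4->D; (1,3):dx=+1,dy=-8->D; (1,4):dx=+3,dy=-10->D; (1,5):dx=-1,dy=+3->D
  (1,6):dx=-4,dy=-12->C; (1,7):dx=+4,dy=-1->D; (1,8):dx=+6,dy=-5->D; (1,9):dx=-2,dy=-14->C
  (2,3):dx=-1,dy=-4->C; (2,4):dx=+1,dy=-6->D; (2,5):dx=-3,dy=+7->D; (2,6):dx=-6,dy=-8->C
  (2,7):dx=+2,dy=+3->C; (2,8):dx=+4,dy=-1->D; (2,9):dx=-4,dy=-10->C; (3,4):dx=+2,dy=-2->D
  (3,5):dx=-2,dy=+11->D; (3,6):dx=-5,dy=-4->C; (3,7):dx=+3,dy=+7->C; (3,8):dx=+5,dy=+3->C
  (3,9):dx=-3,dy=-6->C; (4,5):dx=-4,dy=+13->D; (4,6):dx=-7,dy=-2->C; (4,7):dx=+1,dy=+9->C
  (4,8):dx=+3,dy=+5->C; (4,9):dx=-5,dy=-4->C; (5,6):dx=-3,dy=-15->C; (5,7):dx=+5,dy=-4->D
  (5,8):dx=+7,dy=-8->D; (5,9):dx=-1,dy=-17->C; (6,7):dx=+8,dy=+11->C; (6,8):dx=+10,dy=+7->C
  (6,9):dx=+2,dy=-2->D; (7,8):dx=+2,dy=-4->D; (7,9):dx=-6,dy=-13->C; (8,9):dx=-8,dy=-9->C
Step 2: C = 20, D = 16, total pairs = 36.
Step 3: tau = (C - D)/(n(n-1)/2) = (20 - 16)/36 = 0.111111.
Step 4: Exact two-sided p-value (enumerate n! = 362880 permutations of y under H0): p = 0.761414.
Step 5: alpha = 0.05. fail to reject H0.

tau_b = 0.1111 (C=20, D=16), p = 0.761414, fail to reject H0.


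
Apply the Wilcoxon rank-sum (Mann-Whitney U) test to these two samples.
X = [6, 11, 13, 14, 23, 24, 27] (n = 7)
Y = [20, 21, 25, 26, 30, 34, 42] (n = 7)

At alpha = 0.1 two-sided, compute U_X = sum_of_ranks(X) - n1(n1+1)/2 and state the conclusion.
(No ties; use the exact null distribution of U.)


Step 1: Combine and sort all 14 observations; assign midranks.
sorted (value, group): (6,X), (11,X), (13,X), (14,X), (20,Y), (21,Y), (23,X), (24,X), (25,Y), (26,Y), (27,X), (30,Y), (34,Y), (42,Y)
ranks: 6->1, 11->2, 13->3, 14->4, 20->5, 21->6, 23->7, 24->8, 25->9, 26->10, 27->11, 30->12, 34->13, 42->14
Step 2: Rank sum for X: R1 = 1 + 2 + 3 + 4 + 7 + 8 + 11 = 36.
Step 3: U_X = R1 - n1(n1+1)/2 = 36 - 7*8/2 = 36 - 28 = 8.
       U_Y = n1*n2 - U_X = 49 - 8 = 41.
Step 4: No ties, so the exact null distribution of U (based on enumerating the C(14,7) = 3432 equally likely rank assignments) gives the two-sided p-value.
Step 5: p-value = 0.037879; compare to alpha = 0.1. reject H0.

U_X = 8, p = 0.037879, reject H0 at alpha = 0.1.
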